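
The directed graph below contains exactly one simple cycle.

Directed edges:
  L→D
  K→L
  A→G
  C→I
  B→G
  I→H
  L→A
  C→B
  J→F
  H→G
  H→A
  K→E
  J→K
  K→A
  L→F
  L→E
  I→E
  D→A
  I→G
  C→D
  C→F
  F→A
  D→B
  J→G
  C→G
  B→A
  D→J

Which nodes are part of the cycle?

D, J, K, L

DFS with gray/black marking from D:
D gray
  B gray
    G gray
    G black
    A gray
      A→G: G black — skip
    A black
  B black
  J gray
    F gray
      F→A: A black — skip
    F black
    K gray
      K→A: A black — skip
      E gray
      E black
      L gray
        L→D: D is gray → back edge
Back edge closes the cycle D → J → K → L → D; its vertices are {D, J, K, L}.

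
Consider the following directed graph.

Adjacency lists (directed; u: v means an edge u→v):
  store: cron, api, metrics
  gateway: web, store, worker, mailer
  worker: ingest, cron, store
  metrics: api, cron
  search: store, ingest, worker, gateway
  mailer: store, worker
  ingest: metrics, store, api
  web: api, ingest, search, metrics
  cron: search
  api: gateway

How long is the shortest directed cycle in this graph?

3

For each vertex v, BFS finds the shortest path from v back to v.
The shortest such closed walk is gateway → web → api → gateway, length 3.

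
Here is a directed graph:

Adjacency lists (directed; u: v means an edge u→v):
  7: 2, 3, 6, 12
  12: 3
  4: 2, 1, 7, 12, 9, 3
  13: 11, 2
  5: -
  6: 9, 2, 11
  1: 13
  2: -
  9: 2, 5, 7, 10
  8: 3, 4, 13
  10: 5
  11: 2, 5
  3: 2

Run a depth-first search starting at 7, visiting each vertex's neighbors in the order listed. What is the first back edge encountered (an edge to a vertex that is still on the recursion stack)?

DFS from 7 (visiting each vertex's neighbors in the order listed); mark gray on enter, black on exit:
7 gray
  2 gray
  2 black
  3 gray
    3→2: 2 black — skip
  3 black
  6 gray
    9 gray
      9→2: 2 black — skip
      5 gray
      5 black
      9→7: 7 is gray → back edge
First back edge: 9 → 7.

9→7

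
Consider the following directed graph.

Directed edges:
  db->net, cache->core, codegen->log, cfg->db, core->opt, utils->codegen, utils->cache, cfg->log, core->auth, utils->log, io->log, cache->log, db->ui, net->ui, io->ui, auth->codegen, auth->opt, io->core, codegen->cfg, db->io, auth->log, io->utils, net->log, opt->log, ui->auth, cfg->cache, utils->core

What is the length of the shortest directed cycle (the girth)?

For each vertex v, BFS finds the shortest path from v back to v.
The shortest such closed walk is cfg → cache → core → auth → codegen → cfg, length 5.

5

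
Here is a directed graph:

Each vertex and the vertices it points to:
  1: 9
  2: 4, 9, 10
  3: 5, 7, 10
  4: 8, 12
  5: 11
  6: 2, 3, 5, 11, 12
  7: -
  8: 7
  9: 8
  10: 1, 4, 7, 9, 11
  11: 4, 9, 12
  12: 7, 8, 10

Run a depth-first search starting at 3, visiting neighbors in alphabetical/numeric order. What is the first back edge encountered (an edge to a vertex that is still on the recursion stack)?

DFS from 3 (visiting neighbors in alphabetical/numeric order); mark gray on enter, black on exit:
3 gray
  5 gray
    11 gray
      4 gray
        8 gray
          7 gray
          7 black
        8 black
        12 gray
          12→7: 7 black — skip
          12→8: 8 black — skip
          10 gray
            1 gray
              9 gray
                9→8: 8 black — skip
              9 black
            1 black
            10→4: 4 is gray → back edge
First back edge: 10 → 4.

10->4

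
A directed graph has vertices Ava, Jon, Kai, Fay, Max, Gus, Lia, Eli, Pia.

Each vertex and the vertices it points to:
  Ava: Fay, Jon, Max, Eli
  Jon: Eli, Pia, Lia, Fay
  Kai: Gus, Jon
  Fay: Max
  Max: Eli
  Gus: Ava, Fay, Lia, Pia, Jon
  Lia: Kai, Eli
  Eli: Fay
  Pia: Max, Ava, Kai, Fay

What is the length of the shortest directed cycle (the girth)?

For each vertex v, BFS finds the shortest path from v back to v.
The shortest such closed walk is Gus → Pia → Kai → Gus, length 3.

3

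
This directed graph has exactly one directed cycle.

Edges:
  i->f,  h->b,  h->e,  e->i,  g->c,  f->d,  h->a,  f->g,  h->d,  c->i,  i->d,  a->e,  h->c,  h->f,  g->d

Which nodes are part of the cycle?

DFS with gray/black marking from f:
f gray
  d gray
  d black
  g gray
    g→d: d black — skip
    c gray
      i gray
        i→d: d black — skip
        i→f: f is gray → back edge
Back edge closes the cycle f → g → c → i → f; its vertices are {c, f, g, i}.

c, f, g, i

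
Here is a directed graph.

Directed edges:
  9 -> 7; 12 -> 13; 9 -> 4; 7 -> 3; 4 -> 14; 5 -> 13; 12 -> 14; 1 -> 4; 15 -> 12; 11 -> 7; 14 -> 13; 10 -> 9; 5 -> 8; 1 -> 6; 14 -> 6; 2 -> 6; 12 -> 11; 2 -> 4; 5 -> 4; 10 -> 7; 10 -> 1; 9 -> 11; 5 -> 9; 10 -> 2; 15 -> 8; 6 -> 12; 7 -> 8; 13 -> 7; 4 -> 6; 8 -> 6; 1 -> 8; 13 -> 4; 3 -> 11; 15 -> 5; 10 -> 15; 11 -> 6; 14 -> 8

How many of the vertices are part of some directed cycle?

A vertex is on a directed cycle iff it belongs to a strongly connected component of size ≥ 2 (or has a self-loop).
The vertices on cycles are {3, 4, 6, 7, 8, 11, 12, 13, 14} — 9 in total.

9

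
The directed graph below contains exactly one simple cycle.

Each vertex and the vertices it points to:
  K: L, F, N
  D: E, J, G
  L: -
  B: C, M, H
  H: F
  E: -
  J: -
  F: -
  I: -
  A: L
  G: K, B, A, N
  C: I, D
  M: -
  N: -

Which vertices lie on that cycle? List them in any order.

DFS with gray/black marking from G:
G gray
  K gray
    L gray
    L black
    F gray
    F black
    N gray
    N black
  K black
  B gray
    C gray
      I gray
      I black
      D gray
        E gray
        E black
        J gray
        J black
        D→G: G is gray → back edge
Back edge closes the cycle G → B → C → D → G; its vertices are {B, C, D, G}.

B, C, D, G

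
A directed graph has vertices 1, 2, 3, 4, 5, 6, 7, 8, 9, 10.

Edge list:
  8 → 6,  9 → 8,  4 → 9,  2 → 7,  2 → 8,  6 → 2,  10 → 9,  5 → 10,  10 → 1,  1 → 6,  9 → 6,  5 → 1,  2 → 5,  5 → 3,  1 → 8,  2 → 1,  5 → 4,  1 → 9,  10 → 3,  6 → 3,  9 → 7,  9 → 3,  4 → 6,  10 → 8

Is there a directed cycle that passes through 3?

No

3 lies on a cycle iff there is a path from 3 back to itself.
Exploring from 3, it never reaches itself; equivalently, its strongly connected component is a singleton.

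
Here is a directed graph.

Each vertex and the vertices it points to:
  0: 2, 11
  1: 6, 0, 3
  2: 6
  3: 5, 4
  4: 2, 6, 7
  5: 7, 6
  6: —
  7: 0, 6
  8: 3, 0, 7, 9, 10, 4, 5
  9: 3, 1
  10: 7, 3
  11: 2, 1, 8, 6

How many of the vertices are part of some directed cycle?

10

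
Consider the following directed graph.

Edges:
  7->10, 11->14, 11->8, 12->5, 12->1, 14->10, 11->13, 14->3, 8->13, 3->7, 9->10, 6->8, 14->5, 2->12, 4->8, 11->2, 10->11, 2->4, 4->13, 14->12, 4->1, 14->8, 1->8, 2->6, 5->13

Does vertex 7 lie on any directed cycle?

7 is on a cycle iff 7 can reach itself via ≥1 edge.
7 → 10 → 11 → 14 → 3 → 7 — yes.

Yes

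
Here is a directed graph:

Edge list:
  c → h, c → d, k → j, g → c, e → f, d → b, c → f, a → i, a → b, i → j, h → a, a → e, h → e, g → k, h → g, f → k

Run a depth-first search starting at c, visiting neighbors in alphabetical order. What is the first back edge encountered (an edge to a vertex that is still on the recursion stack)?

g→c

DFS from c (visiting neighbors in alphabetical order); mark gray on enter, black on exit:
c gray
  d gray
    b gray
    b black
  d black
  f gray
    k gray
      j gray
      j black
    k black
  f black
  h gray
    a gray
      a→b: b black — skip
      e gray
        e→f: f black — skip
      e black
      i gray
        i→j: j black — skip
      i black
    a black
    h→e: e black — skip
    g gray
      g→c: c is gray → back edge
First back edge: g → c.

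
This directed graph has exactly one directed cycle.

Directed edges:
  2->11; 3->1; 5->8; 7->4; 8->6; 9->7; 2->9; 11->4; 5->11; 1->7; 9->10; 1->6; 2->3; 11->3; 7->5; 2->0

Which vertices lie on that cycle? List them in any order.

1, 3, 5, 7, 11

DFS with gray/black marking from 11:
11 gray
  3 gray
    1 gray
      7 gray
        4 gray
        4 black
        5 gray
          8 gray
            6 gray
            6 black
          8 black
          5→11: 11 is gray → back edge
Back edge closes the cycle 11 → 3 → 1 → 7 → 5 → 11; its vertices are {1, 3, 5, 7, 11}.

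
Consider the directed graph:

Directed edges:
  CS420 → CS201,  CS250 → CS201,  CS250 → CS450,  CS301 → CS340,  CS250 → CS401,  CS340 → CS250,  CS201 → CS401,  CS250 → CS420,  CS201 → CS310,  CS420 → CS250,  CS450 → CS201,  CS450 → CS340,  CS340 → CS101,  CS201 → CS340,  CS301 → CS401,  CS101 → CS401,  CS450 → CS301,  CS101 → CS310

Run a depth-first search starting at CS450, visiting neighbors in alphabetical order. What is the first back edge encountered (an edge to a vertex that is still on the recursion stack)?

CS250->CS201

DFS from CS450 (visiting neighbors in alphabetical order); mark gray on enter, black on exit:
CS450 gray
  CS201 gray
    CS310 gray
    CS310 black
    CS340 gray
      CS101 gray
        CS101→CS310: CS310 black — skip
        CS401 gray
        CS401 black
      CS101 black
      CS250 gray
        CS250→CS201: CS201 is gray → back edge
First back edge: CS250 → CS201.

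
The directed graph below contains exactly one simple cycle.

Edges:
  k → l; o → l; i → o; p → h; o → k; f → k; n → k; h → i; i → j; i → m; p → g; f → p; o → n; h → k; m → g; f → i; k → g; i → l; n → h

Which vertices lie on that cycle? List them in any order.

h, i, n, o

DFS with gray/black marking from i:
i gray
  o gray
    n gray
      h gray
        h→i: i is gray → back edge
Back edge closes the cycle i → o → n → h → i; its vertices are {h, i, n, o}.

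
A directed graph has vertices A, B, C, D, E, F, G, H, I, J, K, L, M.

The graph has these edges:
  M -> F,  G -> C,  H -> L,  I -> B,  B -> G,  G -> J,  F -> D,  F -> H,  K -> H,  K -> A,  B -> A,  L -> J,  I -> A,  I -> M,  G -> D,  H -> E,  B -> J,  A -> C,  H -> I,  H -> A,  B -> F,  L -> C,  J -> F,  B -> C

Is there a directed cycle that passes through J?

J is on a cycle iff J can reach itself via ≥1 edge.
J → F → H → L → J — yes.

Yes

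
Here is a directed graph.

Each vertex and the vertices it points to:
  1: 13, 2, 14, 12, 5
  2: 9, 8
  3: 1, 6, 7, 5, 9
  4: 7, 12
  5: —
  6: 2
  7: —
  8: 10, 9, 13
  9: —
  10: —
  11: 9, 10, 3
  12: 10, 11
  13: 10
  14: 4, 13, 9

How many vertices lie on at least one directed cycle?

A vertex is on a directed cycle iff it belongs to a strongly connected component of size ≥ 2 (or has a self-loop).
The vertices on cycles are {1, 3, 4, 11, 12, 14} — 6 in total.

6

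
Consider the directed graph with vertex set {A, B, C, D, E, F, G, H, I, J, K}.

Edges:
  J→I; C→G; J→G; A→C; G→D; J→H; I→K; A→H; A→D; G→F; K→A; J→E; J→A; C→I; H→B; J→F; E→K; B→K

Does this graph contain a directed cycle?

DFS with white/gray/black marking, starting from B:
B gray
  K gray
    A gray
      C gray
        G gray
          D gray
          D black
          F gray
          F black
        G black
        I gray
          I→K: K is gray → back edge
Back edge found, so a cycle exists: K → A → C → I → K.

Yes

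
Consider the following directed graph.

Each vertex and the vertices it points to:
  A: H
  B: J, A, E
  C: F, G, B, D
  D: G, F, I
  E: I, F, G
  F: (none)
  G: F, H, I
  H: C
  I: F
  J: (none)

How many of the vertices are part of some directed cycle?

7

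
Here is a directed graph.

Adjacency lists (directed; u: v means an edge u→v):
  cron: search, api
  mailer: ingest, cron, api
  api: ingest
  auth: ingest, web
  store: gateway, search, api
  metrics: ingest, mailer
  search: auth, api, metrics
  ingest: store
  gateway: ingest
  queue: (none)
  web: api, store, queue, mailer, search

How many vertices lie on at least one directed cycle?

A vertex is on a directed cycle iff it belongs to a strongly connected component of size ≥ 2 (or has a self-loop).
The vertices on cycles are {api, web, auth, cron, store, ingest, mailer, search, gateway, metrics} — 10 in total.

10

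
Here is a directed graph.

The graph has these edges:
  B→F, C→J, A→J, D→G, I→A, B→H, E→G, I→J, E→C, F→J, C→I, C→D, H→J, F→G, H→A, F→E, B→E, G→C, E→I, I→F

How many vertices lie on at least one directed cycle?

6

A vertex is on a directed cycle iff it belongs to a strongly connected component of size ≥ 2 (or has a self-loop).
The vertices on cycles are {C, D, E, F, G, I} — 6 in total.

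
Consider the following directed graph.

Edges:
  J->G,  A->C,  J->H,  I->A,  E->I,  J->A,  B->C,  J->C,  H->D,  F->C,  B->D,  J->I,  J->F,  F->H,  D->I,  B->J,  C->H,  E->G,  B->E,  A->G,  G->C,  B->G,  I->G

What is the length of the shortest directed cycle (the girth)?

5

For each vertex v, BFS finds the shortest path from v back to v.
The shortest such closed walk is D → I → A → C → H → D, length 5.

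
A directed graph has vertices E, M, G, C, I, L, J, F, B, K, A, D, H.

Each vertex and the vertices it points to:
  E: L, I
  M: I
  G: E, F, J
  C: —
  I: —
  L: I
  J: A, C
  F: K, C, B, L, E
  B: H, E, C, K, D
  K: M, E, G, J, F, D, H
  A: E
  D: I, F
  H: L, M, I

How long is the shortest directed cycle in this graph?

2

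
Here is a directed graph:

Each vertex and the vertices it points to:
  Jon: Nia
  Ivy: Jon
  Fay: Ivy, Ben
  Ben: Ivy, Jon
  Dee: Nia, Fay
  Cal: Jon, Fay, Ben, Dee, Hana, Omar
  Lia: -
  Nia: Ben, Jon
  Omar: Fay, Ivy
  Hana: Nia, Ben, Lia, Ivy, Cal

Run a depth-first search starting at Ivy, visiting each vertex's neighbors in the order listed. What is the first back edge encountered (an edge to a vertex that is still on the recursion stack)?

Ben->Ivy

DFS from Ivy (visiting each vertex's neighbors in the order listed); mark gray on enter, black on exit:
Ivy gray
  Jon gray
    Nia gray
      Ben gray
        Ben→Ivy: Ivy is gray → back edge
First back edge: Ben → Ivy.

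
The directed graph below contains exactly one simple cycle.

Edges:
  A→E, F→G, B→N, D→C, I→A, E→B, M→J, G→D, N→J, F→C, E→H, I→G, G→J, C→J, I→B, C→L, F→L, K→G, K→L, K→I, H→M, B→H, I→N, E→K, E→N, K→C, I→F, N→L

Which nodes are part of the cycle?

A, E, I, K

DFS with gray/black marking from I:
I gray
  A gray
    E gray
      B gray
        N gray
          J gray
          J black
          L gray
          L black
        N black
        H gray
          M gray
            M→J: J black — skip
          M black
        H black
      B black
      K gray
        K→I: I is gray → back edge
Back edge closes the cycle I → A → E → K → I; its vertices are {A, E, I, K}.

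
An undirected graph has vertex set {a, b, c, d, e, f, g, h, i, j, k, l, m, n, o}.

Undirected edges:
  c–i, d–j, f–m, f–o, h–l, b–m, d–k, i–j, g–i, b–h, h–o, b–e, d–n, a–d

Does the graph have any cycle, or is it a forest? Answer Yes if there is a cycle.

Yes

DFS, tracking each vertex's parent; an edge to a visited non-parent vertex closes a cycle.
Start from f:
visit f (parent –)
  visit m (parent f)
    visit b (parent m)
      b–m: parent, skip
      visit h (parent b)
        visit o (parent h)
          o–h: parent, skip
          o–f: f visited and ≠ parent → cycle
Cycle: f – m – b – h – o – f.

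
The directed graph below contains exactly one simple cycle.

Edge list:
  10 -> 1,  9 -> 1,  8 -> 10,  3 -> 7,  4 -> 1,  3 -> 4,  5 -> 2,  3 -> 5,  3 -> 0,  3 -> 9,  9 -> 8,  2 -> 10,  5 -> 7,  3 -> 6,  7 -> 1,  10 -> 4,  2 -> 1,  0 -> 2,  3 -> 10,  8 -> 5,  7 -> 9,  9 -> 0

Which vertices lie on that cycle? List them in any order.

DFS with gray/black marking from 9:
9 gray
  0 gray
    2 gray
      10 gray
        1 gray
        1 black
        4 gray
          4→1: 1 black — skip
        4 black
      10 black
      2→1: 1 black — skip
    2 black
  0 black
  8 gray
    5 gray
      7 gray
        7→9: 9 is gray → back edge
Back edge closes the cycle 9 → 8 → 5 → 7 → 9; its vertices are {5, 7, 8, 9}.

5, 7, 8, 9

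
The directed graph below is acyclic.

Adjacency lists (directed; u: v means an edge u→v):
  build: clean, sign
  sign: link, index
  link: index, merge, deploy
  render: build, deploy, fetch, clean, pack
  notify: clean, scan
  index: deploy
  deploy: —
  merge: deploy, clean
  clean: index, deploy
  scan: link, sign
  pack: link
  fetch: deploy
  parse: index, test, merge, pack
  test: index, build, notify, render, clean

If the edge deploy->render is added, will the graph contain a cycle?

Adding deploy→render creates a cycle iff render can already reach deploy.
Path from render: render → deploy.
So render → … → deploy → render is a cycle.

Yes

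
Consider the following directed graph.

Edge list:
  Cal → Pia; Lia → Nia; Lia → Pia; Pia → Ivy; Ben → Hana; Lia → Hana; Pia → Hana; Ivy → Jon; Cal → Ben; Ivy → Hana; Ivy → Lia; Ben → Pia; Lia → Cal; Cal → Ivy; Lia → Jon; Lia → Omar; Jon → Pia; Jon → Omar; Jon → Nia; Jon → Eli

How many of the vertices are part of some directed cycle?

A vertex is on a directed cycle iff it belongs to a strongly connected component of size ≥ 2 (or has a self-loop).
The vertices on cycles are {Ben, Cal, Ivy, Jon, Lia, Pia} — 6 in total.

6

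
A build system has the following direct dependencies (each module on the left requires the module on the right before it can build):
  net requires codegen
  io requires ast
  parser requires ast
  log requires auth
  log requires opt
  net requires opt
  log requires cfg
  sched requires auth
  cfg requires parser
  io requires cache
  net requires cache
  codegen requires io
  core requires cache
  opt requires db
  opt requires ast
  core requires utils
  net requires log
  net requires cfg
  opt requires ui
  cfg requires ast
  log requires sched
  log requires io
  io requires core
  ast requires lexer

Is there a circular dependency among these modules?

No

DFS with white/gray/black marking, starting from io:
io gray
  cache gray
  cache black
  ast gray
    lexer gray
    lexer black
  ast black
  core gray
    utils gray
    utils black
    core→cache: cache black — skip
  core black
io black
log gray
  cfg gray
    parser gray
      parser→ast: ast black — skip
    parser black
    cfg→ast: ast black — skip
  cfg black
  opt gray
    ui gray
    ui black
    db gray
    db black
    opt→ast: ast black — skip
  opt black
  auth gray
  auth black
  sched gray
    sched→auth: auth black — skip
  sched black
  log→io: io black — skip
log black
codegen gray
  codegen→io: io black — skip
codegen black
net gray
  net→codegen: codegen black — skip
  net→opt: opt black — skip
  net→log: log black — skip
  net→cache: cache black — skip
  net→cfg: cfg black — skip
net black
Every edge goes to a white or black vertex — no back edge, so the graph is acyclic.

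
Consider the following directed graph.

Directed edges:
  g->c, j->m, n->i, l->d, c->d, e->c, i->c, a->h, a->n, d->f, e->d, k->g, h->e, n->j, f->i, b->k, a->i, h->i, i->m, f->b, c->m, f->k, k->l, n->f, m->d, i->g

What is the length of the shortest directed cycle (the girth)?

4

For each vertex v, BFS finds the shortest path from v back to v.
The shortest such closed walk is f → k → l → d → f, length 4.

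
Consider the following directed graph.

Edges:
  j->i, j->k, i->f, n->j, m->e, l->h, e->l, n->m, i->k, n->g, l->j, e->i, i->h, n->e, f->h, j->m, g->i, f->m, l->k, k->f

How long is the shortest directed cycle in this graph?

For each vertex v, BFS finds the shortest path from v back to v.
The shortest such closed walk is e → i → f → m → e, length 4.

4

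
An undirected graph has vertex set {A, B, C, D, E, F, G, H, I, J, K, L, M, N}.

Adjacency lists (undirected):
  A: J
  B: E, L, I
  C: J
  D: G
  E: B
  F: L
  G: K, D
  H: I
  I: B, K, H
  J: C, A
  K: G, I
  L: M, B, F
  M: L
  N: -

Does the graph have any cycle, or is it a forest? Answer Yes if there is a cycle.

No

DFS, tracking each vertex's parent; an edge to a visited non-parent vertex closes a cycle.
Start from M:
visit M (parent –)
  visit L (parent M)
    L–M: parent, skip
    visit B (parent L)
      visit E (parent B)
        E–B: parent, skip
      B–L: parent, skip
      visit I (parent B)
        I–B: parent, skip
        visit K (parent I)
          visit G (parent K)
            G–K: parent, skip
            visit D (parent G)
              D–G: parent, skip
          K–I: parent, skip
        visit H (parent I)
          H–I: parent, skip
    visit F (parent L)
      F–L: parent, skip
visit A (parent –)
  visit J (parent A)
    visit C (parent J)
      C–J: parent, skip
    J–A: parent, skip
visit N (parent –)
No non-parent visited neighbor found — the graph is a forest.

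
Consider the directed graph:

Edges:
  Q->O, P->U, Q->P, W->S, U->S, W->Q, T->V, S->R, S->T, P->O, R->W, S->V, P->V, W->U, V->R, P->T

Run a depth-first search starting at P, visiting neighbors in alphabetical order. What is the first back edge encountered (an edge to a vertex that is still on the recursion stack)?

Q→P

DFS from P (visiting neighbors in alphabetical order); mark gray on enter, black on exit:
P gray
  O gray
  O black
  T gray
    V gray
      R gray
        W gray
          Q gray
            Q→O: O black — skip
            Q→P: P is gray → back edge
First back edge: Q → P.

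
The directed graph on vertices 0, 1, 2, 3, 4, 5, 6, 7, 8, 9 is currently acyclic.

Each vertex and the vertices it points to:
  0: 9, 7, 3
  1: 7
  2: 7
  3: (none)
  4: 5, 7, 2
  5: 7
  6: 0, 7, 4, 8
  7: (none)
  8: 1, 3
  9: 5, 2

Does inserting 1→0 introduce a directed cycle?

No

Adding 1→0 creates a cycle iff 0 can already reach 1.
Explore from 0: no path reaches 1. The graph stays acyclic.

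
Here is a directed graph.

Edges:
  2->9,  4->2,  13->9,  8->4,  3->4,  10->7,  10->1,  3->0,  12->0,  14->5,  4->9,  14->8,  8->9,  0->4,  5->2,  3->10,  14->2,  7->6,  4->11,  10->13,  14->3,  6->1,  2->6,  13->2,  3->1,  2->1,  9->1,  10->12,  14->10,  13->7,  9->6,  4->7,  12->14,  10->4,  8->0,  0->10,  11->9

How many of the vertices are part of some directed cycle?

A vertex is on a directed cycle iff it belongs to a strongly connected component of size ≥ 2 (or has a self-loop).
The vertices on cycles are {0, 3, 8, 10, 12, 14} — 6 in total.

6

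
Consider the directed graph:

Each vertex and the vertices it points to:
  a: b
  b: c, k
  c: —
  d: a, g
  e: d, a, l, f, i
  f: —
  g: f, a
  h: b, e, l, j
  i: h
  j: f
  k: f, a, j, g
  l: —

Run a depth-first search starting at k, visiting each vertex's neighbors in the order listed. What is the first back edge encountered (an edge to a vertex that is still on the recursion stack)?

b->k

DFS from k (visiting each vertex's neighbors in the order listed); mark gray on enter, black on exit:
k gray
  f gray
  f black
  a gray
    b gray
      c gray
      c black
      b→k: k is gray → back edge
First back edge: b → k.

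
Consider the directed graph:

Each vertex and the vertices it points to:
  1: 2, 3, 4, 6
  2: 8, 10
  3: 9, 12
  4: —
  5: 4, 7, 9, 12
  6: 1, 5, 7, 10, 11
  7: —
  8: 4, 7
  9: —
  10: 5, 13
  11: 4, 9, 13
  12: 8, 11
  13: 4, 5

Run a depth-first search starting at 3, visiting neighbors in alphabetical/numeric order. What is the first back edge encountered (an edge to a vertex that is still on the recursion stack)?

5->12

DFS from 3 (visiting neighbors in alphabetical/numeric order); mark gray on enter, black on exit:
3 gray
  9 gray
  9 black
  12 gray
    8 gray
      4 gray
      4 black
      7 gray
      7 black
    8 black
    11 gray
      11→4: 4 black — skip
      11→9: 9 black — skip
      13 gray
        13→4: 4 black — skip
        5 gray
          5→4: 4 black — skip
          5→7: 7 black — skip
          5→9: 9 black — skip
          5→12: 12 is gray → back edge
First back edge: 5 → 12.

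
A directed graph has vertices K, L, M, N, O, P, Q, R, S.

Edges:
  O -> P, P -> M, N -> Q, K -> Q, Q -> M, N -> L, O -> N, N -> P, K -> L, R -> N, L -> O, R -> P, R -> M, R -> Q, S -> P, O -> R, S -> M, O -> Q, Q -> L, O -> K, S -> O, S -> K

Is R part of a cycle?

R is on a cycle iff R can reach itself via ≥1 edge.
R → N → L → O → R — yes.

Yes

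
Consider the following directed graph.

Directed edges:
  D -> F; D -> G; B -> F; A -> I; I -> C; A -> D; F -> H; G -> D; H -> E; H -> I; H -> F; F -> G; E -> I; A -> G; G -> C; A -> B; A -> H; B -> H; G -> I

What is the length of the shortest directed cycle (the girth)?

2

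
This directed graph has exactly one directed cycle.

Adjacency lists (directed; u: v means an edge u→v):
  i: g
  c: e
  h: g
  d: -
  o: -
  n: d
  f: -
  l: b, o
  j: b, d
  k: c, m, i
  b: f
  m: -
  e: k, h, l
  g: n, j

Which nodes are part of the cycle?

c, e, k

DFS with gray/black marking from e:
e gray
  k gray
    c gray
      c→e: e is gray → back edge
Back edge closes the cycle e → k → c → e; its vertices are {c, e, k}.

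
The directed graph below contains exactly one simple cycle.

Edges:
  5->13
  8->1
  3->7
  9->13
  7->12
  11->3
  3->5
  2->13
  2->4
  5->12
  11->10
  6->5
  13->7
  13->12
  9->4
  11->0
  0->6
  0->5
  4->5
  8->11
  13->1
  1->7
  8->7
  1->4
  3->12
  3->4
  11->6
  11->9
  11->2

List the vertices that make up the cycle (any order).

1, 4, 5, 13

DFS with gray/black marking from 13:
13 gray
  1 gray
    4 gray
      5 gray
        5→13: 13 is gray → back edge
Back edge closes the cycle 13 → 1 → 4 → 5 → 13; its vertices are {1, 4, 5, 13}.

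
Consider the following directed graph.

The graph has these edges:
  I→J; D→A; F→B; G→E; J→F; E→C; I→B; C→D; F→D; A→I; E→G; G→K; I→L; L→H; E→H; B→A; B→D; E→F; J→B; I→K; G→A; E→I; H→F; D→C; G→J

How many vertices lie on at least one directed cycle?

A vertex is on a directed cycle iff it belongs to a strongly connected component of size ≥ 2 (or has a self-loop).
The vertices on cycles are {A, B, C, D, E, F, G, H, I, J, L} — 11 in total.

11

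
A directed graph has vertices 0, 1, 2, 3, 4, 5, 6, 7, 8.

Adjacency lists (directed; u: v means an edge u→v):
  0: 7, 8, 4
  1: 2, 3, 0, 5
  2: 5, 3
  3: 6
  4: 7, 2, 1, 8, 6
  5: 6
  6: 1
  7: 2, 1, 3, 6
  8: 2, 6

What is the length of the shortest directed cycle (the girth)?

For each vertex v, BFS finds the shortest path from v back to v.
The shortest such closed walk is 0 → 7 → 1 → 0, length 3.

3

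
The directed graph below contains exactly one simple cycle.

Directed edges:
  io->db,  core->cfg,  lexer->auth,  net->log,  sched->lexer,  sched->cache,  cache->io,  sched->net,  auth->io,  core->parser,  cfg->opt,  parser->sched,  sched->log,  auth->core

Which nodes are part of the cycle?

DFS with gray/black marking from core:
core gray
  cfg gray
    opt gray
    opt black
  cfg black
  parser gray
    sched gray
      cache gray
        io gray
          db gray
          db black
        io black
      cache black
      log gray
      log black
      net gray
        net→log: log black — skip
      net black
      lexer gray
        auth gray
          auth→core: core is gray → back edge
Back edge closes the cycle core → parser → sched → lexer → auth → core; its vertices are {auth, core, lexer, sched, parser}.

auth, core, lexer, sched, parser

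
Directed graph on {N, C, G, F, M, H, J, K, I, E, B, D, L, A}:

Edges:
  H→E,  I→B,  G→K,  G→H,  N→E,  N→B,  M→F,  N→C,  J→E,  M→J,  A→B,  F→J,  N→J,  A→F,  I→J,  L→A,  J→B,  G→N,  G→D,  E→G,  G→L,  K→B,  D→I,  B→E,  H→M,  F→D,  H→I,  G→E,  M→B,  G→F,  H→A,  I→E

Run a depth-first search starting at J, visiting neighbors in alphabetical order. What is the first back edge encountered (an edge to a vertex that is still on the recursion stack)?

DFS from J (visiting neighbors in alphabetical order); mark gray on enter, black on exit:
J gray
  B gray
    E gray
      G gray
        D gray
          I gray
            I→B: B is gray → back edge
First back edge: I → B.

I->B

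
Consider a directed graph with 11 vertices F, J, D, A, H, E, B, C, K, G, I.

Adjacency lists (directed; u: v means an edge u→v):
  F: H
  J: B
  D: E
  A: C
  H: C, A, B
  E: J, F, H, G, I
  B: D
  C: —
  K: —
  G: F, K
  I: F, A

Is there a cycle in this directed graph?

Yes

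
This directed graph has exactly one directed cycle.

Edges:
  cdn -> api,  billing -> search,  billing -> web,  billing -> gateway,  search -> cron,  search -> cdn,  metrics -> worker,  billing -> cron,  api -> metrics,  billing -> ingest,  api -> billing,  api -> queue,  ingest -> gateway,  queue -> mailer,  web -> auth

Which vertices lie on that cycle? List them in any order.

api, cdn, search, billing

DFS with gray/black marking from api:
api gray
  queue gray
    mailer gray
    mailer black
  queue black
  metrics gray
    worker gray
    worker black
  metrics black
  billing gray
    ingest gray
      gateway gray
      gateway black
    ingest black
    billing→gateway: gateway black — skip
    web gray
      auth gray
      auth black
    web black
    cron gray
    cron black
    search gray
      cdn gray
        cdn→api: api is gray → back edge
Back edge closes the cycle api → billing → search → cdn → api; its vertices are {api, cdn, search, billing}.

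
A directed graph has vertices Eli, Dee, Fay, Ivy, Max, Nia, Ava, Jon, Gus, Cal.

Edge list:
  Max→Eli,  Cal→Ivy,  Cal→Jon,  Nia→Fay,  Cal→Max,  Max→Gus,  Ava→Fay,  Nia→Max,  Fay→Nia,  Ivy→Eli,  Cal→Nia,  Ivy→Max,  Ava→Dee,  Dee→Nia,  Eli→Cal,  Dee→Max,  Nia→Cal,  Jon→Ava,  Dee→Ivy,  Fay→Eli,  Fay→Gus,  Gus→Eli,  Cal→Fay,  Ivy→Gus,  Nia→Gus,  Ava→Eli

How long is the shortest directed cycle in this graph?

2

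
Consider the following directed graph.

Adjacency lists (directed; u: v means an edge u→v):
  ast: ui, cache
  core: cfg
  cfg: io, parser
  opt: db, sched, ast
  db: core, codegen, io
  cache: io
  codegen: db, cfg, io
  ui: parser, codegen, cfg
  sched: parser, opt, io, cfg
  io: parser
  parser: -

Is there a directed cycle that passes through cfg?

No

cfg lies on a cycle iff there is a path from cfg back to itself.
Exploring from cfg, it never reaches itself; equivalently, its strongly connected component is a singleton.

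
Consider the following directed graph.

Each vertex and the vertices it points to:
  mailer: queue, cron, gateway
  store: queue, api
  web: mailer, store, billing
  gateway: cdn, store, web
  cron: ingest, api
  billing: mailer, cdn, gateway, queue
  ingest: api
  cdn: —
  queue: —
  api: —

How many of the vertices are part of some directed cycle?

4

A vertex is on a directed cycle iff it belongs to a strongly connected component of size ≥ 2 (or has a self-loop).
The vertices on cycles are {web, mailer, billing, gateway} — 4 in total.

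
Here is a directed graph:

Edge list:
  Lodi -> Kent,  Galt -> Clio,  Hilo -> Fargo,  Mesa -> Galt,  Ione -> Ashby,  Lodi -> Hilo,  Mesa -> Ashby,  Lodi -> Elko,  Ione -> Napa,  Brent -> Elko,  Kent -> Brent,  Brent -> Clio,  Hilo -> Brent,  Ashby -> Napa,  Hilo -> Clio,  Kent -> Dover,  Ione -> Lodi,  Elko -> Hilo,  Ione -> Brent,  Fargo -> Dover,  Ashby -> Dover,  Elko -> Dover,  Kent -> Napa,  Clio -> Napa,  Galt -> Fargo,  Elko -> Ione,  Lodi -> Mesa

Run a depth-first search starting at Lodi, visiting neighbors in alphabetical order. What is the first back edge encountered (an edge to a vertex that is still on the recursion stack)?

DFS from Lodi (visiting neighbors in alphabetical order); mark gray on enter, black on exit:
Lodi gray
  Elko gray
    Dover gray
    Dover black
    Hilo gray
      Brent gray
        Clio gray
          Napa gray
          Napa black
        Clio black
        Brent→Elko: Elko is gray → back edge
First back edge: Brent → Elko.

Brent->Elko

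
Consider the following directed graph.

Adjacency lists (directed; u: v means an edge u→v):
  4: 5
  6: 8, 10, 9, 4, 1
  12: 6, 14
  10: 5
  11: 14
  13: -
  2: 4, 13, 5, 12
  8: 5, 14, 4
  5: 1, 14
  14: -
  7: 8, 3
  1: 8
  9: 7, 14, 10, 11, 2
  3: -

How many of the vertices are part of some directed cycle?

A vertex is on a directed cycle iff it belongs to a strongly connected component of size ≥ 2 (or has a self-loop).
The vertices on cycles are {1, 2, 4, 5, 6, 8, 9, 12} — 8 in total.

8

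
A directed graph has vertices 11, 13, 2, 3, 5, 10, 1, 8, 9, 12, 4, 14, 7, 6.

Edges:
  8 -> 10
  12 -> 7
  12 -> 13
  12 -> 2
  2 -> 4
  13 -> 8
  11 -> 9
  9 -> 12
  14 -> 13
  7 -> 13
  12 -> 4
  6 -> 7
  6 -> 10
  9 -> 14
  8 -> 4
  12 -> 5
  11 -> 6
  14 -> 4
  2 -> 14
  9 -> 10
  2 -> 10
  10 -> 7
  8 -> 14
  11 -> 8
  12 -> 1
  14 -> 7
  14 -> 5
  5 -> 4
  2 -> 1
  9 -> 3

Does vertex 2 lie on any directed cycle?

2 lies on a cycle iff there is a path from 2 back to itself.
Exploring from 2, it never reaches itself; equivalently, its strongly connected component is a singleton.

No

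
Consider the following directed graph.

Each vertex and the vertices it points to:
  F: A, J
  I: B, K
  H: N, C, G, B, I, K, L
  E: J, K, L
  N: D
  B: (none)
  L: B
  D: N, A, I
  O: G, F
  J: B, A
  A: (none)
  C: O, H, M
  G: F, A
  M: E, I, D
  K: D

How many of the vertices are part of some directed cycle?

6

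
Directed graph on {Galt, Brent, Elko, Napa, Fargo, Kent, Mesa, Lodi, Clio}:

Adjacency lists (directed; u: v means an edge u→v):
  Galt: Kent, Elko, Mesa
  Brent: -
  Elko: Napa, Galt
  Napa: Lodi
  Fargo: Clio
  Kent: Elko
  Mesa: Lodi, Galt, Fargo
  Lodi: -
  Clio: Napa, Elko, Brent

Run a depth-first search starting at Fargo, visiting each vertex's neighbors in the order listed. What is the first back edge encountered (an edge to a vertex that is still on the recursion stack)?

DFS from Fargo (visiting each vertex's neighbors in the order listed); mark gray on enter, black on exit:
Fargo gray
  Clio gray
    Napa gray
      Lodi gray
      Lodi black
    Napa black
    Elko gray
      Elko→Napa: Napa black — skip
      Galt gray
        Kent gray
          Kent→Elko: Elko is gray → back edge
First back edge: Kent → Elko.

Kent->Elko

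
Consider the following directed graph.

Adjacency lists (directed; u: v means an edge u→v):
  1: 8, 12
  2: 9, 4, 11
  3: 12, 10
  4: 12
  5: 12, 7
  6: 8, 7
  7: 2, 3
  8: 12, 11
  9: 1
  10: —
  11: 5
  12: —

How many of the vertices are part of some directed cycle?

7

A vertex is on a directed cycle iff it belongs to a strongly connected component of size ≥ 2 (or has a self-loop).
The vertices on cycles are {1, 2, 5, 7, 8, 9, 11} — 7 in total.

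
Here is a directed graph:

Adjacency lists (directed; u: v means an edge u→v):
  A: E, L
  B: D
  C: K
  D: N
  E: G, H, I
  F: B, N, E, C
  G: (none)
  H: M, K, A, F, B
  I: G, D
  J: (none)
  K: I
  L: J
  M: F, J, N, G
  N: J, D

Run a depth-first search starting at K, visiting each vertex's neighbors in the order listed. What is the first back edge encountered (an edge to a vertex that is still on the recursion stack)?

N->D

DFS from K (visiting each vertex's neighbors in the order listed); mark gray on enter, black on exit:
K gray
  I gray
    G gray
    G black
    D gray
      N gray
        J gray
        J black
        N→D: D is gray → back edge
First back edge: N → D.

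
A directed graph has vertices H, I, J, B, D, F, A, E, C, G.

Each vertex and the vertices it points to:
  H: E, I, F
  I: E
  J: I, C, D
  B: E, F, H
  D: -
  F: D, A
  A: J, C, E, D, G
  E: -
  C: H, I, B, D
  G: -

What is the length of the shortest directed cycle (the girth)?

4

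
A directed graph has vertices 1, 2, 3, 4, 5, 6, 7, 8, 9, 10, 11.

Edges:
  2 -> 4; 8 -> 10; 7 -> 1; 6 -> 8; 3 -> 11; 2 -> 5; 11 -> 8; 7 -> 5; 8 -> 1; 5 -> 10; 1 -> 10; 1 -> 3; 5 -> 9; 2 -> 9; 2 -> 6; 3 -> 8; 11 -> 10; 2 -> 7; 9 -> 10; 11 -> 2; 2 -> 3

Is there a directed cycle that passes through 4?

No

4 lies on a cycle iff there is a path from 4 back to itself.
Exploring from 4, it never reaches itself; equivalently, its strongly connected component is a singleton.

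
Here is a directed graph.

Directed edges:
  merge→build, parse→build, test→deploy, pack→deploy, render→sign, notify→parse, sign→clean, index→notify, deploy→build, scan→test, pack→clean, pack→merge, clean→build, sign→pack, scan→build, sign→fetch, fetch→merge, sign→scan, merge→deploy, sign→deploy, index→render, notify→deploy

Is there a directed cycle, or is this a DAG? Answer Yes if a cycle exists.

No

DFS with white/gray/black marking, starting from parse:
parse gray
  build gray
  build black
parse black
test gray
  deploy gray
    deploy→build: build black — skip
  deploy black
test black
sign gray
  fetch gray
    merge gray
      merge→deploy: deploy black — skip
      merge→build: build black — skip
    merge black
  fetch black
  sign→deploy: deploy black — skip
  clean gray
    clean→build: build black — skip
  clean black
  pack gray
    pack→clean: clean black — skip
    pack→deploy: deploy black — skip
    pack→merge: merge black — skip
  pack black
  scan gray
    scan→test: test black — skip
    scan→build: build black — skip
  scan black
sign black
render gray
  render→sign: sign black — skip
render black
notify gray
  notify→deploy: deploy black — skip
  notify→parse: parse black — skip
notify black
index gray
  index→notify: notify black — skip
  index→render: render black — skip
index black
Every edge goes to a white or black vertex — no back edge, so the graph is acyclic.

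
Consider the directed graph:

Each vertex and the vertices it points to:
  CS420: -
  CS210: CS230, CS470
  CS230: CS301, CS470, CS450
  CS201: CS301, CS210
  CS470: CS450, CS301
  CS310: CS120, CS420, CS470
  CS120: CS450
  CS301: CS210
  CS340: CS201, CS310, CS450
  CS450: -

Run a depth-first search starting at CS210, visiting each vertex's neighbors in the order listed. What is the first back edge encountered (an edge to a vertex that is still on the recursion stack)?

CS301->CS210

DFS from CS210 (visiting each vertex's neighbors in the order listed); mark gray on enter, black on exit:
CS210 gray
  CS230 gray
    CS301 gray
      CS301→CS210: CS210 is gray → back edge
First back edge: CS301 → CS210.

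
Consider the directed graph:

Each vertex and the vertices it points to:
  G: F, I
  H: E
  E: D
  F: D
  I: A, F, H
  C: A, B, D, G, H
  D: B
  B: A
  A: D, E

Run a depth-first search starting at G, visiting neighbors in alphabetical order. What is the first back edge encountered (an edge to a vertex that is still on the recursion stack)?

DFS from G (visiting neighbors in alphabetical order); mark gray on enter, black on exit:
G gray
  F gray
    D gray
      B gray
        A gray
          A→D: D is gray → back edge
First back edge: A → D.

A→D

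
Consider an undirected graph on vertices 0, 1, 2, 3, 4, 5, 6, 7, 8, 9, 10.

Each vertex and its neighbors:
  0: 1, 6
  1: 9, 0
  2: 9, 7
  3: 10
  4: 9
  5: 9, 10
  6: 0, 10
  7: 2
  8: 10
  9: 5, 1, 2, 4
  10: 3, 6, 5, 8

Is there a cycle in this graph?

DFS, tracking each vertex's parent; an edge to a visited non-parent vertex closes a cycle.
Start from 5:
visit 5 (parent –)
  visit 9 (parent 5)
    9–5: parent, skip
    visit 1 (parent 9)
      1–9: parent, skip
      visit 0 (parent 1)
        0–1: parent, skip
        visit 6 (parent 0)
          6–0: parent, skip
          visit 10 (parent 6)
            visit 3 (parent 10)
              3–10: parent, skip
            10–6: parent, skip
            10–5: 5 visited and ≠ parent → cycle
Cycle: 5 – 9 – 1 – 0 – 6 – 10 – 5.

Yes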